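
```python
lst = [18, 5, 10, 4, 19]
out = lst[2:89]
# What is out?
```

lst has length 5. The slice lst[2:89] selects indices [2, 3, 4] (2->10, 3->4, 4->19), giving [10, 4, 19].

[10, 4, 19]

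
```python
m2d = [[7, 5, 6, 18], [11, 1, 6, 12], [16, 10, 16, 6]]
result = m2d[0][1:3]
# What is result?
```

m2d[0] = [7, 5, 6, 18]. m2d[0] has length 4. The slice m2d[0][1:3] selects indices [1, 2] (1->5, 2->6), giving [5, 6].

[5, 6]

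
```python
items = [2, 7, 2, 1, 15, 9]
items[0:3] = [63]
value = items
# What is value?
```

items starts as [2, 7, 2, 1, 15, 9] (length 6). The slice items[0:3] covers indices [0, 1, 2] with values [2, 7, 2]. Replacing that slice with [63] (different length) produces [63, 1, 15, 9].

[63, 1, 15, 9]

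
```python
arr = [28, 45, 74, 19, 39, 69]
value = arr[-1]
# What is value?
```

arr has length 6. Negative index -1 maps to positive index 6 + (-1) = 5. arr[5] = 69.

69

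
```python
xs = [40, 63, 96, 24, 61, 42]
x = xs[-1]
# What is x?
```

xs has length 6. Negative index -1 maps to positive index 6 + (-1) = 5. xs[5] = 42.

42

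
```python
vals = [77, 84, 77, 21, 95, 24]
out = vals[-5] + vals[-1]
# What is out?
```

vals has length 6. Negative index -5 maps to positive index 6 + (-5) = 1. vals[1] = 84.
vals has length 6. Negative index -1 maps to positive index 6 + (-1) = 5. vals[5] = 24.
Sum: 84 + 24 = 108.

108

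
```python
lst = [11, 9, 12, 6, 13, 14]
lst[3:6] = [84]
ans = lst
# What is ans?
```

lst starts as [11, 9, 12, 6, 13, 14] (length 6). The slice lst[3:6] covers indices [3, 4, 5] with values [6, 13, 14]. Replacing that slice with [84] (different length) produces [11, 9, 12, 84].

[11, 9, 12, 84]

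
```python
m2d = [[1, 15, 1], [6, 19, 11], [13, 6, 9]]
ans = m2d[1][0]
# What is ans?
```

m2d[1] = [6, 19, 11]. Taking column 0 of that row yields 6.

6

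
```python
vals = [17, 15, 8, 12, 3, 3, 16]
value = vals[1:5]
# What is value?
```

vals has length 7. The slice vals[1:5] selects indices [1, 2, 3, 4] (1->15, 2->8, 3->12, 4->3), giving [15, 8, 12, 3].

[15, 8, 12, 3]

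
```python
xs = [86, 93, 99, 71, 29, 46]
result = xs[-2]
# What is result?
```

xs has length 6. Negative index -2 maps to positive index 6 + (-2) = 4. xs[4] = 29.

29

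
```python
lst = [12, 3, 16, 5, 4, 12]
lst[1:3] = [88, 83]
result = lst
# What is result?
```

lst starts as [12, 3, 16, 5, 4, 12] (length 6). The slice lst[1:3] covers indices [1, 2] with values [3, 16]. Replacing that slice with [88, 83] (same length) produces [12, 88, 83, 5, 4, 12].

[12, 88, 83, 5, 4, 12]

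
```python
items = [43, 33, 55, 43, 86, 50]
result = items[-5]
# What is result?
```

items has length 6. Negative index -5 maps to positive index 6 + (-5) = 1. items[1] = 33.

33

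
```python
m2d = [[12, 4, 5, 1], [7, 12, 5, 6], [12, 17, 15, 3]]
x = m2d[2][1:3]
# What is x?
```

m2d[2] = [12, 17, 15, 3]. m2d[2] has length 4. The slice m2d[2][1:3] selects indices [1, 2] (1->17, 2->15), giving [17, 15].

[17, 15]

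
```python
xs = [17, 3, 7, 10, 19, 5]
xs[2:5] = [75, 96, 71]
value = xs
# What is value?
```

xs starts as [17, 3, 7, 10, 19, 5] (length 6). The slice xs[2:5] covers indices [2, 3, 4] with values [7, 10, 19]. Replacing that slice with [75, 96, 71] (same length) produces [17, 3, 75, 96, 71, 5].

[17, 3, 75, 96, 71, 5]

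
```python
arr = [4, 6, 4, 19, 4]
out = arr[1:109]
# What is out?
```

arr has length 5. The slice arr[1:109] selects indices [1, 2, 3, 4] (1->6, 2->4, 3->19, 4->4), giving [6, 4, 19, 4].

[6, 4, 19, 4]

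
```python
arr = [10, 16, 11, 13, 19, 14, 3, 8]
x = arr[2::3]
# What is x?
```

arr has length 8. The slice arr[2::3] selects indices [2, 5] (2->11, 5->14), giving [11, 14].

[11, 14]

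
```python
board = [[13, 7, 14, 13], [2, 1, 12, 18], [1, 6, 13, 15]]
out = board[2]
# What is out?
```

board has 3 rows. Row 2 is [1, 6, 13, 15].

[1, 6, 13, 15]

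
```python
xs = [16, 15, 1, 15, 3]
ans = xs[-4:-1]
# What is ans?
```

xs has length 5. The slice xs[-4:-1] selects indices [1, 2, 3] (1->15, 2->1, 3->15), giving [15, 1, 15].

[15, 1, 15]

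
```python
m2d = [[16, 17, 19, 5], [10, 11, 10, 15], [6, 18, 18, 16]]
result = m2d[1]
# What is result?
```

m2d has 3 rows. Row 1 is [10, 11, 10, 15].

[10, 11, 10, 15]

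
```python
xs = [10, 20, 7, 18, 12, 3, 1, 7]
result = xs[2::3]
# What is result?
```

xs has length 8. The slice xs[2::3] selects indices [2, 5] (2->7, 5->3), giving [7, 3].

[7, 3]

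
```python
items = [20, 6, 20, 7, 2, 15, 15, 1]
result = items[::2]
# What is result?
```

items has length 8. The slice items[::2] selects indices [0, 2, 4, 6] (0->20, 2->20, 4->2, 6->15), giving [20, 20, 2, 15].

[20, 20, 2, 15]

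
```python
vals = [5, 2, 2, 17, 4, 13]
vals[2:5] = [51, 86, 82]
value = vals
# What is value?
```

vals starts as [5, 2, 2, 17, 4, 13] (length 6). The slice vals[2:5] covers indices [2, 3, 4] with values [2, 17, 4]. Replacing that slice with [51, 86, 82] (same length) produces [5, 2, 51, 86, 82, 13].

[5, 2, 51, 86, 82, 13]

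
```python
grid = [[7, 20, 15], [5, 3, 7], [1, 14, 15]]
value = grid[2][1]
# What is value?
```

grid[2] = [1, 14, 15]. Taking column 1 of that row yields 14.

14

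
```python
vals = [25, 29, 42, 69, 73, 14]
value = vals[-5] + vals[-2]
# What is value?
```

vals has length 6. Negative index -5 maps to positive index 6 + (-5) = 1. vals[1] = 29.
vals has length 6. Negative index -2 maps to positive index 6 + (-2) = 4. vals[4] = 73.
Sum: 29 + 73 = 102.

102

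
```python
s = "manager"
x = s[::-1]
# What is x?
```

s has length 7. The slice s[::-1] selects indices [6, 5, 4, 3, 2, 1, 0] (6->'r', 5->'e', 4->'g', 3->'a', 2->'n', 1->'a', 0->'m'), giving 'reganam'.

'reganam'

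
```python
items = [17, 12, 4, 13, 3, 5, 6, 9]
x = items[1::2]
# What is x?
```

items has length 8. The slice items[1::2] selects indices [1, 3, 5, 7] (1->12, 3->13, 5->5, 7->9), giving [12, 13, 5, 9].

[12, 13, 5, 9]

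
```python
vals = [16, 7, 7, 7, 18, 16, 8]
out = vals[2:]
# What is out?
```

vals has length 7. The slice vals[2:] selects indices [2, 3, 4, 5, 6] (2->7, 3->7, 4->18, 5->16, 6->8), giving [7, 7, 18, 16, 8].

[7, 7, 18, 16, 8]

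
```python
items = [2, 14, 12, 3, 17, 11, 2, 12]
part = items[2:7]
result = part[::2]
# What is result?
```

items has length 8. The slice items[2:7] selects indices [2, 3, 4, 5, 6] (2->12, 3->3, 4->17, 5->11, 6->2), giving [12, 3, 17, 11, 2]. So part = [12, 3, 17, 11, 2]. part has length 5. The slice part[::2] selects indices [0, 2, 4] (0->12, 2->17, 4->2), giving [12, 17, 2].

[12, 17, 2]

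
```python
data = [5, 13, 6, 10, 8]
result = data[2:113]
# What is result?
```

data has length 5. The slice data[2:113] selects indices [2, 3, 4] (2->6, 3->10, 4->8), giving [6, 10, 8].

[6, 10, 8]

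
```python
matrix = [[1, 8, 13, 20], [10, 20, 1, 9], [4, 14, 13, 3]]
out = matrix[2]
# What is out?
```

matrix has 3 rows. Row 2 is [4, 14, 13, 3].

[4, 14, 13, 3]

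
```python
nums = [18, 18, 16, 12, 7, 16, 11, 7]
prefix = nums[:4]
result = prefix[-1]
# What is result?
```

nums has length 8. The slice nums[:4] selects indices [0, 1, 2, 3] (0->18, 1->18, 2->16, 3->12), giving [18, 18, 16, 12]. So prefix = [18, 18, 16, 12]. Then prefix[-1] = 12.

12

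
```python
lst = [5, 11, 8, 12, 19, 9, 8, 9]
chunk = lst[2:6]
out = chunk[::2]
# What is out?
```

lst has length 8. The slice lst[2:6] selects indices [2, 3, 4, 5] (2->8, 3->12, 4->19, 5->9), giving [8, 12, 19, 9]. So chunk = [8, 12, 19, 9]. chunk has length 4. The slice chunk[::2] selects indices [0, 2] (0->8, 2->19), giving [8, 19].

[8, 19]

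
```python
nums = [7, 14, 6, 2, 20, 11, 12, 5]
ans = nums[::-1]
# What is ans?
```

nums has length 8. The slice nums[::-1] selects indices [7, 6, 5, 4, 3, 2, 1, 0] (7->5, 6->12, 5->11, 4->20, 3->2, 2->6, 1->14, 0->7), giving [5, 12, 11, 20, 2, 6, 14, 7].

[5, 12, 11, 20, 2, 6, 14, 7]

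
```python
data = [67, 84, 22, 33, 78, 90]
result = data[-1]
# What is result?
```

data has length 6. Negative index -1 maps to positive index 6 + (-1) = 5. data[5] = 90.

90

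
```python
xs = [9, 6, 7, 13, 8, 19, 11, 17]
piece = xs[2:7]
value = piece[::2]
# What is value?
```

xs has length 8. The slice xs[2:7] selects indices [2, 3, 4, 5, 6] (2->7, 3->13, 4->8, 5->19, 6->11), giving [7, 13, 8, 19, 11]. So piece = [7, 13, 8, 19, 11]. piece has length 5. The slice piece[::2] selects indices [0, 2, 4] (0->7, 2->8, 4->11), giving [7, 8, 11].

[7, 8, 11]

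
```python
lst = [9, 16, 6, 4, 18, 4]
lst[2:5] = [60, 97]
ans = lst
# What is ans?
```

lst starts as [9, 16, 6, 4, 18, 4] (length 6). The slice lst[2:5] covers indices [2, 3, 4] with values [6, 4, 18]. Replacing that slice with [60, 97] (different length) produces [9, 16, 60, 97, 4].

[9, 16, 60, 97, 4]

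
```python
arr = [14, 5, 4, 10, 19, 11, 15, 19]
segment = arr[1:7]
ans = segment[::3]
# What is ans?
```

arr has length 8. The slice arr[1:7] selects indices [1, 2, 3, 4, 5, 6] (1->5, 2->4, 3->10, 4->19, 5->11, 6->15), giving [5, 4, 10, 19, 11, 15]. So segment = [5, 4, 10, 19, 11, 15]. segment has length 6. The slice segment[::3] selects indices [0, 3] (0->5, 3->19), giving [5, 19].

[5, 19]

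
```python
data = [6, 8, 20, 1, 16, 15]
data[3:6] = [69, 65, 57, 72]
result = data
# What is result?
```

data starts as [6, 8, 20, 1, 16, 15] (length 6). The slice data[3:6] covers indices [3, 4, 5] with values [1, 16, 15]. Replacing that slice with [69, 65, 57, 72] (different length) produces [6, 8, 20, 69, 65, 57, 72].

[6, 8, 20, 69, 65, 57, 72]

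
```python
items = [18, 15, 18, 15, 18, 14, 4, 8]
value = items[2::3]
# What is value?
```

items has length 8. The slice items[2::3] selects indices [2, 5] (2->18, 5->14), giving [18, 14].

[18, 14]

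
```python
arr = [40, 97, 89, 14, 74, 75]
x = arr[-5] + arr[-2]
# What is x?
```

arr has length 6. Negative index -5 maps to positive index 6 + (-5) = 1. arr[1] = 97.
arr has length 6. Negative index -2 maps to positive index 6 + (-2) = 4. arr[4] = 74.
Sum: 97 + 74 = 171.

171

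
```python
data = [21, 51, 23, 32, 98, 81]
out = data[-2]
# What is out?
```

data has length 6. Negative index -2 maps to positive index 6 + (-2) = 4. data[4] = 98.

98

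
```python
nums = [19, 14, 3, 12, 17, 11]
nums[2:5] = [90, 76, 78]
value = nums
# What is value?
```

nums starts as [19, 14, 3, 12, 17, 11] (length 6). The slice nums[2:5] covers indices [2, 3, 4] with values [3, 12, 17]. Replacing that slice with [90, 76, 78] (same length) produces [19, 14, 90, 76, 78, 11].

[19, 14, 90, 76, 78, 11]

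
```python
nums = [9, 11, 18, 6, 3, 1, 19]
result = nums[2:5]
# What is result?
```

nums has length 7. The slice nums[2:5] selects indices [2, 3, 4] (2->18, 3->6, 4->3), giving [18, 6, 3].

[18, 6, 3]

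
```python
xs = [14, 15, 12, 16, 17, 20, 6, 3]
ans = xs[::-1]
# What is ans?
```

xs has length 8. The slice xs[::-1] selects indices [7, 6, 5, 4, 3, 2, 1, 0] (7->3, 6->6, 5->20, 4->17, 3->16, 2->12, 1->15, 0->14), giving [3, 6, 20, 17, 16, 12, 15, 14].

[3, 6, 20, 17, 16, 12, 15, 14]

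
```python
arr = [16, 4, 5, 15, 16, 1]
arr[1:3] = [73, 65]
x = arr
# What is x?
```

arr starts as [16, 4, 5, 15, 16, 1] (length 6). The slice arr[1:3] covers indices [1, 2] with values [4, 5]. Replacing that slice with [73, 65] (same length) produces [16, 73, 65, 15, 16, 1].

[16, 73, 65, 15, 16, 1]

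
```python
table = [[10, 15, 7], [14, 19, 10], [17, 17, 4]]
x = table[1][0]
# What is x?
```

table[1] = [14, 19, 10]. Taking column 0 of that row yields 14.

14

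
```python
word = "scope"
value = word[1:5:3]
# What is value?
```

word has length 5. The slice word[1:5:3] selects indices [1, 4] (1->'c', 4->'e'), giving 'ce'.

'ce'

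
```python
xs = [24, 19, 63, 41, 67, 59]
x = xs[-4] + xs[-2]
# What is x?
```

xs has length 6. Negative index -4 maps to positive index 6 + (-4) = 2. xs[2] = 63.
xs has length 6. Negative index -2 maps to positive index 6 + (-2) = 4. xs[4] = 67.
Sum: 63 + 67 = 130.

130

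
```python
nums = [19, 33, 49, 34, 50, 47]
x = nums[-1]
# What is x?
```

nums has length 6. Negative index -1 maps to positive index 6 + (-1) = 5. nums[5] = 47.

47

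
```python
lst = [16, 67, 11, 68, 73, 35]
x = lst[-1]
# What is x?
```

lst has length 6. Negative index -1 maps to positive index 6 + (-1) = 5. lst[5] = 35.

35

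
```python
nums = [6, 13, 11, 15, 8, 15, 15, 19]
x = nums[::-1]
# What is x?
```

nums has length 8. The slice nums[::-1] selects indices [7, 6, 5, 4, 3, 2, 1, 0] (7->19, 6->15, 5->15, 4->8, 3->15, 2->11, 1->13, 0->6), giving [19, 15, 15, 8, 15, 11, 13, 6].

[19, 15, 15, 8, 15, 11, 13, 6]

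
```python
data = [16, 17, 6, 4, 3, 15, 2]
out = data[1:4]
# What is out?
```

data has length 7. The slice data[1:4] selects indices [1, 2, 3] (1->17, 2->6, 3->4), giving [17, 6, 4].

[17, 6, 4]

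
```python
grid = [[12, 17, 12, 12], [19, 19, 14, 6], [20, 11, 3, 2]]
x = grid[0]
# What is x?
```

grid has 3 rows. Row 0 is [12, 17, 12, 12].

[12, 17, 12, 12]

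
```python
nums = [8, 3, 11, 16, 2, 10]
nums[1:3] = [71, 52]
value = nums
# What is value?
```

nums starts as [8, 3, 11, 16, 2, 10] (length 6). The slice nums[1:3] covers indices [1, 2] with values [3, 11]. Replacing that slice with [71, 52] (same length) produces [8, 71, 52, 16, 2, 10].

[8, 71, 52, 16, 2, 10]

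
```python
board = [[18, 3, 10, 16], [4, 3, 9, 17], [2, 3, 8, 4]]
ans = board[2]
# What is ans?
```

board has 3 rows. Row 2 is [2, 3, 8, 4].

[2, 3, 8, 4]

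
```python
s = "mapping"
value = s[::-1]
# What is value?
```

s has length 7. The slice s[::-1] selects indices [6, 5, 4, 3, 2, 1, 0] (6->'g', 5->'n', 4->'i', 3->'p', 2->'p', 1->'a', 0->'m'), giving 'gnippam'.

'gnippam'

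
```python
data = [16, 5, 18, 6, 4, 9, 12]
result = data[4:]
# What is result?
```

data has length 7. The slice data[4:] selects indices [4, 5, 6] (4->4, 5->9, 6->12), giving [4, 9, 12].

[4, 9, 12]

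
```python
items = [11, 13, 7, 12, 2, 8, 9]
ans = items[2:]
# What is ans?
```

items has length 7. The slice items[2:] selects indices [2, 3, 4, 5, 6] (2->7, 3->12, 4->2, 5->8, 6->9), giving [7, 12, 2, 8, 9].

[7, 12, 2, 8, 9]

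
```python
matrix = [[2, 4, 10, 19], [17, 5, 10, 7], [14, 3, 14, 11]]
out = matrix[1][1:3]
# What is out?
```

matrix[1] = [17, 5, 10, 7]. matrix[1] has length 4. The slice matrix[1][1:3] selects indices [1, 2] (1->5, 2->10), giving [5, 10].

[5, 10]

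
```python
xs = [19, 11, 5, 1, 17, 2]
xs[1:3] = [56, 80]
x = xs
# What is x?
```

xs starts as [19, 11, 5, 1, 17, 2] (length 6). The slice xs[1:3] covers indices [1, 2] with values [11, 5]. Replacing that slice with [56, 80] (same length) produces [19, 56, 80, 1, 17, 2].

[19, 56, 80, 1, 17, 2]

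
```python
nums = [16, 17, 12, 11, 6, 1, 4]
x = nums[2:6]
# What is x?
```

nums has length 7. The slice nums[2:6] selects indices [2, 3, 4, 5] (2->12, 3->11, 4->6, 5->1), giving [12, 11, 6, 1].

[12, 11, 6, 1]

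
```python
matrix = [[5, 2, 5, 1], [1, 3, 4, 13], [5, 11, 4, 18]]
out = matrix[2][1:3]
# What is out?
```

matrix[2] = [5, 11, 4, 18]. matrix[2] has length 4. The slice matrix[2][1:3] selects indices [1, 2] (1->11, 2->4), giving [11, 4].

[11, 4]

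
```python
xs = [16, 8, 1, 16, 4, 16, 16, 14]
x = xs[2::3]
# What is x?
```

xs has length 8. The slice xs[2::3] selects indices [2, 5] (2->1, 5->16), giving [1, 16].

[1, 16]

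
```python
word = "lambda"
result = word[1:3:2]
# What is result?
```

word has length 6. The slice word[1:3:2] selects indices [1] (1->'a'), giving 'a'.

'a'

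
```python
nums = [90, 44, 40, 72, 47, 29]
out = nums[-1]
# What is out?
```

nums has length 6. Negative index -1 maps to positive index 6 + (-1) = 5. nums[5] = 29.

29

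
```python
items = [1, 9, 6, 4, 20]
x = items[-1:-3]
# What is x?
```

items has length 5. The slice items[-1:-3] resolves to an empty index range, so the result is [].

[]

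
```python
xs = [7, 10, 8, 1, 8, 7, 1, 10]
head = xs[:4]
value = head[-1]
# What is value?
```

xs has length 8. The slice xs[:4] selects indices [0, 1, 2, 3] (0->7, 1->10, 2->8, 3->1), giving [7, 10, 8, 1]. So head = [7, 10, 8, 1]. Then head[-1] = 1.

1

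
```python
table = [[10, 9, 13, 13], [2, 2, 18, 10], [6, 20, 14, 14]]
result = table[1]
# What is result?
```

table has 3 rows. Row 1 is [2, 2, 18, 10].

[2, 2, 18, 10]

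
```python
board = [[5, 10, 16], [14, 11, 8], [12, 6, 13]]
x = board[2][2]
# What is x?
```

board[2] = [12, 6, 13]. Taking column 2 of that row yields 13.

13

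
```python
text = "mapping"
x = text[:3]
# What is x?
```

text has length 7. The slice text[:3] selects indices [0, 1, 2] (0->'m', 1->'a', 2->'p'), giving 'map'.

'map'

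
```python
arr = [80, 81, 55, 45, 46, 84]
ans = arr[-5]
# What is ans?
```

arr has length 6. Negative index -5 maps to positive index 6 + (-5) = 1. arr[1] = 81.

81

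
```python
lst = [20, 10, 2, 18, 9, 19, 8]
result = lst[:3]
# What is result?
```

lst has length 7. The slice lst[:3] selects indices [0, 1, 2] (0->20, 1->10, 2->2), giving [20, 10, 2].

[20, 10, 2]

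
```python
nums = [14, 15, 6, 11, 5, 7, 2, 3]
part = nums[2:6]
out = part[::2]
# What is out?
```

nums has length 8. The slice nums[2:6] selects indices [2, 3, 4, 5] (2->6, 3->11, 4->5, 5->7), giving [6, 11, 5, 7]. So part = [6, 11, 5, 7]. part has length 4. The slice part[::2] selects indices [0, 2] (0->6, 2->5), giving [6, 5].

[6, 5]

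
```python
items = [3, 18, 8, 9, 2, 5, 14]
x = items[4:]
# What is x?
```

items has length 7. The slice items[4:] selects indices [4, 5, 6] (4->2, 5->5, 6->14), giving [2, 5, 14].

[2, 5, 14]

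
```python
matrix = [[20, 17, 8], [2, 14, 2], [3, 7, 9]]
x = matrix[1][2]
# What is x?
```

matrix[1] = [2, 14, 2]. Taking column 2 of that row yields 2.

2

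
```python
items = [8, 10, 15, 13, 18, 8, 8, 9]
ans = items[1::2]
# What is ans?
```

items has length 8. The slice items[1::2] selects indices [1, 3, 5, 7] (1->10, 3->13, 5->8, 7->9), giving [10, 13, 8, 9].

[10, 13, 8, 9]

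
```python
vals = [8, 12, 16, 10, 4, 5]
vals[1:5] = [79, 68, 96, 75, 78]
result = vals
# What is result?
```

vals starts as [8, 12, 16, 10, 4, 5] (length 6). The slice vals[1:5] covers indices [1, 2, 3, 4] with values [12, 16, 10, 4]. Replacing that slice with [79, 68, 96, 75, 78] (different length) produces [8, 79, 68, 96, 75, 78, 5].

[8, 79, 68, 96, 75, 78, 5]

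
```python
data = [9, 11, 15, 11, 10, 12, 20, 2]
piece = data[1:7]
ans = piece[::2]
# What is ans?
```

data has length 8. The slice data[1:7] selects indices [1, 2, 3, 4, 5, 6] (1->11, 2->15, 3->11, 4->10, 5->12, 6->20), giving [11, 15, 11, 10, 12, 20]. So piece = [11, 15, 11, 10, 12, 20]. piece has length 6. The slice piece[::2] selects indices [0, 2, 4] (0->11, 2->11, 4->12), giving [11, 11, 12].

[11, 11, 12]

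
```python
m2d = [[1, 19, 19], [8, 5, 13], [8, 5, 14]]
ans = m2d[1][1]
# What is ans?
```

m2d[1] = [8, 5, 13]. Taking column 1 of that row yields 5.

5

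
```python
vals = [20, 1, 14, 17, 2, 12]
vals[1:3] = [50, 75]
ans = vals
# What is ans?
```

vals starts as [20, 1, 14, 17, 2, 12] (length 6). The slice vals[1:3] covers indices [1, 2] with values [1, 14]. Replacing that slice with [50, 75] (same length) produces [20, 50, 75, 17, 2, 12].

[20, 50, 75, 17, 2, 12]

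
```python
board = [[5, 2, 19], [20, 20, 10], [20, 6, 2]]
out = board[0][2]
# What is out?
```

board[0] = [5, 2, 19]. Taking column 2 of that row yields 19.

19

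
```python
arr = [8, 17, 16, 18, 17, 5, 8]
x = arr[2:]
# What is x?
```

arr has length 7. The slice arr[2:] selects indices [2, 3, 4, 5, 6] (2->16, 3->18, 4->17, 5->5, 6->8), giving [16, 18, 17, 5, 8].

[16, 18, 17, 5, 8]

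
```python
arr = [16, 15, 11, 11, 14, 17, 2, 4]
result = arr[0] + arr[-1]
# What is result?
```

arr has length 8. arr[0] = 16.
arr has length 8. Negative index -1 maps to positive index 8 + (-1) = 7. arr[7] = 4.
Sum: 16 + 4 = 20.

20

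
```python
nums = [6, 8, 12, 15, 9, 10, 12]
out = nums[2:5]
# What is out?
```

nums has length 7. The slice nums[2:5] selects indices [2, 3, 4] (2->12, 3->15, 4->9), giving [12, 15, 9].

[12, 15, 9]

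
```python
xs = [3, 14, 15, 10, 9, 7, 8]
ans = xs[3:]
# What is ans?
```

xs has length 7. The slice xs[3:] selects indices [3, 4, 5, 6] (3->10, 4->9, 5->7, 6->8), giving [10, 9, 7, 8].

[10, 9, 7, 8]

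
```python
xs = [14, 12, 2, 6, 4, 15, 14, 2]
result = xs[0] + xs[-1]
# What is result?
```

xs has length 8. xs[0] = 14.
xs has length 8. Negative index -1 maps to positive index 8 + (-1) = 7. xs[7] = 2.
Sum: 14 + 2 = 16.

16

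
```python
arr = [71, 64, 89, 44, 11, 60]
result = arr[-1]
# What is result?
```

arr has length 6. Negative index -1 maps to positive index 6 + (-1) = 5. arr[5] = 60.

60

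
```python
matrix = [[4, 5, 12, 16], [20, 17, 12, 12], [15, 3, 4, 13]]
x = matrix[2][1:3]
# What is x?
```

matrix[2] = [15, 3, 4, 13]. matrix[2] has length 4. The slice matrix[2][1:3] selects indices [1, 2] (1->3, 2->4), giving [3, 4].

[3, 4]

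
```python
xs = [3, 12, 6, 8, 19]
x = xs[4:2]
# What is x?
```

xs has length 5. The slice xs[4:2] resolves to an empty index range, so the result is [].

[]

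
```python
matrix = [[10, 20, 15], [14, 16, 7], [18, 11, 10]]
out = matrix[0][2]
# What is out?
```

matrix[0] = [10, 20, 15]. Taking column 2 of that row yields 15.

15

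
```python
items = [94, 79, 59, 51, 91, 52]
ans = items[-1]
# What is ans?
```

items has length 6. Negative index -1 maps to positive index 6 + (-1) = 5. items[5] = 52.

52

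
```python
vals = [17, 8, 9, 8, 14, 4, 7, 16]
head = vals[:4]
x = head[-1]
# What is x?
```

vals has length 8. The slice vals[:4] selects indices [0, 1, 2, 3] (0->17, 1->8, 2->9, 3->8), giving [17, 8, 9, 8]. So head = [17, 8, 9, 8]. Then head[-1] = 8.

8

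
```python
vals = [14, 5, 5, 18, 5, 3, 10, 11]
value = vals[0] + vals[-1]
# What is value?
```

vals has length 8. vals[0] = 14.
vals has length 8. Negative index -1 maps to positive index 8 + (-1) = 7. vals[7] = 11.
Sum: 14 + 11 = 25.

25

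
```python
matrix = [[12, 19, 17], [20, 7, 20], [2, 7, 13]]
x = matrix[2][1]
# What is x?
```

matrix[2] = [2, 7, 13]. Taking column 1 of that row yields 7.

7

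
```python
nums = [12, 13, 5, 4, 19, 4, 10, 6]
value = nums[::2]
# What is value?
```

nums has length 8. The slice nums[::2] selects indices [0, 2, 4, 6] (0->12, 2->5, 4->19, 6->10), giving [12, 5, 19, 10].

[12, 5, 19, 10]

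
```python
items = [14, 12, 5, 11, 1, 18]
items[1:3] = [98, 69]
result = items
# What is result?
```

items starts as [14, 12, 5, 11, 1, 18] (length 6). The slice items[1:3] covers indices [1, 2] with values [12, 5]. Replacing that slice with [98, 69] (same length) produces [14, 98, 69, 11, 1, 18].

[14, 98, 69, 11, 1, 18]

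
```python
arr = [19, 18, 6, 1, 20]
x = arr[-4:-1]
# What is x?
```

arr has length 5. The slice arr[-4:-1] selects indices [1, 2, 3] (1->18, 2->6, 3->1), giving [18, 6, 1].

[18, 6, 1]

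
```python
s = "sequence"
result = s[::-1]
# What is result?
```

s has length 8. The slice s[::-1] selects indices [7, 6, 5, 4, 3, 2, 1, 0] (7->'e', 6->'c', 5->'n', 4->'e', 3->'u', 2->'q', 1->'e', 0->'s'), giving 'ecneuqes'.

'ecneuqes'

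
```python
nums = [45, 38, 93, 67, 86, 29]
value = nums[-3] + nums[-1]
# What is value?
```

nums has length 6. Negative index -3 maps to positive index 6 + (-3) = 3. nums[3] = 67.
nums has length 6. Negative index -1 maps to positive index 6 + (-1) = 5. nums[5] = 29.
Sum: 67 + 29 = 96.

96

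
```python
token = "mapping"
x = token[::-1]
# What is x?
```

token has length 7. The slice token[::-1] selects indices [6, 5, 4, 3, 2, 1, 0] (6->'g', 5->'n', 4->'i', 3->'p', 2->'p', 1->'a', 0->'m'), giving 'gnippam'.

'gnippam'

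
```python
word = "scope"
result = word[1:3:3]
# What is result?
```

word has length 5. The slice word[1:3:3] selects indices [1] (1->'c'), giving 'c'.

'c'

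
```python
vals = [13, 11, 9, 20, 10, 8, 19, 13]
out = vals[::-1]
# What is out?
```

vals has length 8. The slice vals[::-1] selects indices [7, 6, 5, 4, 3, 2, 1, 0] (7->13, 6->19, 5->8, 4->10, 3->20, 2->9, 1->11, 0->13), giving [13, 19, 8, 10, 20, 9, 11, 13].

[13, 19, 8, 10, 20, 9, 11, 13]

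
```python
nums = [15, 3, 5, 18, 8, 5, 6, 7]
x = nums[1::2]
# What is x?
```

nums has length 8. The slice nums[1::2] selects indices [1, 3, 5, 7] (1->3, 3->18, 5->5, 7->7), giving [3, 18, 5, 7].

[3, 18, 5, 7]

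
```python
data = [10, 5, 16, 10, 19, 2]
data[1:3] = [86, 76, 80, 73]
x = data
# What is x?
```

data starts as [10, 5, 16, 10, 19, 2] (length 6). The slice data[1:3] covers indices [1, 2] with values [5, 16]. Replacing that slice with [86, 76, 80, 73] (different length) produces [10, 86, 76, 80, 73, 10, 19, 2].

[10, 86, 76, 80, 73, 10, 19, 2]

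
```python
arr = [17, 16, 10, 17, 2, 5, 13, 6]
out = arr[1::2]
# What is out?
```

arr has length 8. The slice arr[1::2] selects indices [1, 3, 5, 7] (1->16, 3->17, 5->5, 7->6), giving [16, 17, 5, 6].

[16, 17, 5, 6]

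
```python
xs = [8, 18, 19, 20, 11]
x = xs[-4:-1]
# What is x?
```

xs has length 5. The slice xs[-4:-1] selects indices [1, 2, 3] (1->18, 2->19, 3->20), giving [18, 19, 20].

[18, 19, 20]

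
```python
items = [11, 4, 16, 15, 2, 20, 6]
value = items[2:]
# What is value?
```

items has length 7. The slice items[2:] selects indices [2, 3, 4, 5, 6] (2->16, 3->15, 4->2, 5->20, 6->6), giving [16, 15, 2, 20, 6].

[16, 15, 2, 20, 6]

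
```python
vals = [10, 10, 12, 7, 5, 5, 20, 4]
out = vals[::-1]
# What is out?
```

vals has length 8. The slice vals[::-1] selects indices [7, 6, 5, 4, 3, 2, 1, 0] (7->4, 6->20, 5->5, 4->5, 3->7, 2->12, 1->10, 0->10), giving [4, 20, 5, 5, 7, 12, 10, 10].

[4, 20, 5, 5, 7, 12, 10, 10]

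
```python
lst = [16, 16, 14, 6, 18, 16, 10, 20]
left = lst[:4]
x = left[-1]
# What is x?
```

lst has length 8. The slice lst[:4] selects indices [0, 1, 2, 3] (0->16, 1->16, 2->14, 3->6), giving [16, 16, 14, 6]. So left = [16, 16, 14, 6]. Then left[-1] = 6.

6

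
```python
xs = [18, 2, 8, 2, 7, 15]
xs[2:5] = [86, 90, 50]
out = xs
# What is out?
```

xs starts as [18, 2, 8, 2, 7, 15] (length 6). The slice xs[2:5] covers indices [2, 3, 4] with values [8, 2, 7]. Replacing that slice with [86, 90, 50] (same length) produces [18, 2, 86, 90, 50, 15].

[18, 2, 86, 90, 50, 15]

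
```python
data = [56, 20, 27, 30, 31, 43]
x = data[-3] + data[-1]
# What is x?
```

data has length 6. Negative index -3 maps to positive index 6 + (-3) = 3. data[3] = 30.
data has length 6. Negative index -1 maps to positive index 6 + (-1) = 5. data[5] = 43.
Sum: 30 + 43 = 73.

73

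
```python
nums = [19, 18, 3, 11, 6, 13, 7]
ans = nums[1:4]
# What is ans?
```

nums has length 7. The slice nums[1:4] selects indices [1, 2, 3] (1->18, 2->3, 3->11), giving [18, 3, 11].

[18, 3, 11]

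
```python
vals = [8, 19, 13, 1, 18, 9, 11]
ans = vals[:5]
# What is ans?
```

vals has length 7. The slice vals[:5] selects indices [0, 1, 2, 3, 4] (0->8, 1->19, 2->13, 3->1, 4->18), giving [8, 19, 13, 1, 18].

[8, 19, 13, 1, 18]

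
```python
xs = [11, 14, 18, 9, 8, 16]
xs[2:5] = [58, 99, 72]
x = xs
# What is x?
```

xs starts as [11, 14, 18, 9, 8, 16] (length 6). The slice xs[2:5] covers indices [2, 3, 4] with values [18, 9, 8]. Replacing that slice with [58, 99, 72] (same length) produces [11, 14, 58, 99, 72, 16].

[11, 14, 58, 99, 72, 16]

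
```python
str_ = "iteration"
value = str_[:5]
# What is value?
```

str_ has length 9. The slice str_[:5] selects indices [0, 1, 2, 3, 4] (0->'i', 1->'t', 2->'e', 3->'r', 4->'a'), giving 'itera'.

'itera'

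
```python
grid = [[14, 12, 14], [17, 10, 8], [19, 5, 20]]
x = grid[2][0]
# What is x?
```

grid[2] = [19, 5, 20]. Taking column 0 of that row yields 19.

19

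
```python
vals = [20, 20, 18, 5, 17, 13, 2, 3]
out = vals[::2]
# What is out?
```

vals has length 8. The slice vals[::2] selects indices [0, 2, 4, 6] (0->20, 2->18, 4->17, 6->2), giving [20, 18, 17, 2].

[20, 18, 17, 2]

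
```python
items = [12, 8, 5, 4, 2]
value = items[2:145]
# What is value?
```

items has length 5. The slice items[2:145] selects indices [2, 3, 4] (2->5, 3->4, 4->2), giving [5, 4, 2].

[5, 4, 2]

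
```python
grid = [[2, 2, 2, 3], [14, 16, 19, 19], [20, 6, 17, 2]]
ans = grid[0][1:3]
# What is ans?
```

grid[0] = [2, 2, 2, 3]. grid[0] has length 4. The slice grid[0][1:3] selects indices [1, 2] (1->2, 2->2), giving [2, 2].

[2, 2]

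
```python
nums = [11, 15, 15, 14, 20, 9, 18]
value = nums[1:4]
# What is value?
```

nums has length 7. The slice nums[1:4] selects indices [1, 2, 3] (1->15, 2->15, 3->14), giving [15, 15, 14].

[15, 15, 14]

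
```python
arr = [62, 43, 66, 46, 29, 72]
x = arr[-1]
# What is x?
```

arr has length 6. Negative index -1 maps to positive index 6 + (-1) = 5. arr[5] = 72.

72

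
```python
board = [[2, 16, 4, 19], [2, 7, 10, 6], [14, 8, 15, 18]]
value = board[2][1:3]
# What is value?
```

board[2] = [14, 8, 15, 18]. board[2] has length 4. The slice board[2][1:3] selects indices [1, 2] (1->8, 2->15), giving [8, 15].

[8, 15]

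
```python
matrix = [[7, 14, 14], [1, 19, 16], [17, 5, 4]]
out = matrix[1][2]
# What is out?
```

matrix[1] = [1, 19, 16]. Taking column 2 of that row yields 16.

16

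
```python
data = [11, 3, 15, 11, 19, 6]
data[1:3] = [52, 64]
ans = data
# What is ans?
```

data starts as [11, 3, 15, 11, 19, 6] (length 6). The slice data[1:3] covers indices [1, 2] with values [3, 15]. Replacing that slice with [52, 64] (same length) produces [11, 52, 64, 11, 19, 6].

[11, 52, 64, 11, 19, 6]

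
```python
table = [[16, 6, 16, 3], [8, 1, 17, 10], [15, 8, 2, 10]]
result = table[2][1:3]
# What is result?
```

table[2] = [15, 8, 2, 10]. table[2] has length 4. The slice table[2][1:3] selects indices [1, 2] (1->8, 2->2), giving [8, 2].

[8, 2]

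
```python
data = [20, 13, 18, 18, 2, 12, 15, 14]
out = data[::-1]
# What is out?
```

data has length 8. The slice data[::-1] selects indices [7, 6, 5, 4, 3, 2, 1, 0] (7->14, 6->15, 5->12, 4->2, 3->18, 2->18, 1->13, 0->20), giving [14, 15, 12, 2, 18, 18, 13, 20].

[14, 15, 12, 2, 18, 18, 13, 20]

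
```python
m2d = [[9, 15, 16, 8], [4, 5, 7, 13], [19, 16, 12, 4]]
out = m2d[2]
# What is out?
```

m2d has 3 rows. Row 2 is [19, 16, 12, 4].

[19, 16, 12, 4]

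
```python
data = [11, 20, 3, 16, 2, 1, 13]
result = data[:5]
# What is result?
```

data has length 7. The slice data[:5] selects indices [0, 1, 2, 3, 4] (0->11, 1->20, 2->3, 3->16, 4->2), giving [11, 20, 3, 16, 2].

[11, 20, 3, 16, 2]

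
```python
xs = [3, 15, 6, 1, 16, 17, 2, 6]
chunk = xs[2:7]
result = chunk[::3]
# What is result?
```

xs has length 8. The slice xs[2:7] selects indices [2, 3, 4, 5, 6] (2->6, 3->1, 4->16, 5->17, 6->2), giving [6, 1, 16, 17, 2]. So chunk = [6, 1, 16, 17, 2]. chunk has length 5. The slice chunk[::3] selects indices [0, 3] (0->6, 3->17), giving [6, 17].

[6, 17]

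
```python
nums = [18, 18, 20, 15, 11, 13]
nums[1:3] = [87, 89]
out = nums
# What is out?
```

nums starts as [18, 18, 20, 15, 11, 13] (length 6). The slice nums[1:3] covers indices [1, 2] with values [18, 20]. Replacing that slice with [87, 89] (same length) produces [18, 87, 89, 15, 11, 13].

[18, 87, 89, 15, 11, 13]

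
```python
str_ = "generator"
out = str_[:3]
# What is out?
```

str_ has length 9. The slice str_[:3] selects indices [0, 1, 2] (0->'g', 1->'e', 2->'n'), giving 'gen'.

'gen'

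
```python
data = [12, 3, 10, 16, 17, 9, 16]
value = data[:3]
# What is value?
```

data has length 7. The slice data[:3] selects indices [0, 1, 2] (0->12, 1->3, 2->10), giving [12, 3, 10].

[12, 3, 10]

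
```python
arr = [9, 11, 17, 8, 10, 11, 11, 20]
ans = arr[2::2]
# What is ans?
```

arr has length 8. The slice arr[2::2] selects indices [2, 4, 6] (2->17, 4->10, 6->11), giving [17, 10, 11].

[17, 10, 11]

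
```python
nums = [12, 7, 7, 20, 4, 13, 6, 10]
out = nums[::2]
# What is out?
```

nums has length 8. The slice nums[::2] selects indices [0, 2, 4, 6] (0->12, 2->7, 4->4, 6->6), giving [12, 7, 4, 6].

[12, 7, 4, 6]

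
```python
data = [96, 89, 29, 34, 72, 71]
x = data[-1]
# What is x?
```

data has length 6. Negative index -1 maps to positive index 6 + (-1) = 5. data[5] = 71.

71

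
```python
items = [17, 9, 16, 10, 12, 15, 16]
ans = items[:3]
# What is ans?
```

items has length 7. The slice items[:3] selects indices [0, 1, 2] (0->17, 1->9, 2->16), giving [17, 9, 16].

[17, 9, 16]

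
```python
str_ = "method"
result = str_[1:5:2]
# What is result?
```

str_ has length 6. The slice str_[1:5:2] selects indices [1, 3] (1->'e', 3->'h'), giving 'eh'.

'eh'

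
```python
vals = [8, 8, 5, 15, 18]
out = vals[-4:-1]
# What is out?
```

vals has length 5. The slice vals[-4:-1] selects indices [1, 2, 3] (1->8, 2->5, 3->15), giving [8, 5, 15].

[8, 5, 15]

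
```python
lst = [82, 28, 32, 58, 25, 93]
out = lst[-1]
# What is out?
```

lst has length 6. Negative index -1 maps to positive index 6 + (-1) = 5. lst[5] = 93.

93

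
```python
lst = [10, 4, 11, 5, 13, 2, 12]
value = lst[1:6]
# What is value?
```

lst has length 7. The slice lst[1:6] selects indices [1, 2, 3, 4, 5] (1->4, 2->11, 3->5, 4->13, 5->2), giving [4, 11, 5, 13, 2].

[4, 11, 5, 13, 2]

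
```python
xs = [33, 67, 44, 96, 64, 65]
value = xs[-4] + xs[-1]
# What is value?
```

xs has length 6. Negative index -4 maps to positive index 6 + (-4) = 2. xs[2] = 44.
xs has length 6. Negative index -1 maps to positive index 6 + (-1) = 5. xs[5] = 65.
Sum: 44 + 65 = 109.

109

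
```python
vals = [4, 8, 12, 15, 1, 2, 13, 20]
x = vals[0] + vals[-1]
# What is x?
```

vals has length 8. vals[0] = 4.
vals has length 8. Negative index -1 maps to positive index 8 + (-1) = 7. vals[7] = 20.
Sum: 4 + 20 = 24.

24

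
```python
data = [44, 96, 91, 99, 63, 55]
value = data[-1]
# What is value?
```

data has length 6. Negative index -1 maps to positive index 6 + (-1) = 5. data[5] = 55.

55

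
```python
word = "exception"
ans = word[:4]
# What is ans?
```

word has length 9. The slice word[:4] selects indices [0, 1, 2, 3] (0->'e', 1->'x', 2->'c', 3->'e'), giving 'exce'.

'exce'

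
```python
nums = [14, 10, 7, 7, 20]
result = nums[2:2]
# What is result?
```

nums has length 5. The slice nums[2:2] resolves to an empty index range, so the result is [].

[]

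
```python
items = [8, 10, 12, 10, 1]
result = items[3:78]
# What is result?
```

items has length 5. The slice items[3:78] selects indices [3, 4] (3->10, 4->1), giving [10, 1].

[10, 1]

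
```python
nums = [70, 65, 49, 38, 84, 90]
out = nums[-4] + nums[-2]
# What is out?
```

nums has length 6. Negative index -4 maps to positive index 6 + (-4) = 2. nums[2] = 49.
nums has length 6. Negative index -2 maps to positive index 6 + (-2) = 4. nums[4] = 84.
Sum: 49 + 84 = 133.

133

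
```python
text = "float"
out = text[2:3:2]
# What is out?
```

text has length 5. The slice text[2:3:2] selects indices [2] (2->'o'), giving 'o'.

'o'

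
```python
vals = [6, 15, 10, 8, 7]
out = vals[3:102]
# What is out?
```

vals has length 5. The slice vals[3:102] selects indices [3, 4] (3->8, 4->7), giving [8, 7].

[8, 7]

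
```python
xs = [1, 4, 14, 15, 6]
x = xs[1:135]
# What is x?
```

xs has length 5. The slice xs[1:135] selects indices [1, 2, 3, 4] (1->4, 2->14, 3->15, 4->6), giving [4, 14, 15, 6].

[4, 14, 15, 6]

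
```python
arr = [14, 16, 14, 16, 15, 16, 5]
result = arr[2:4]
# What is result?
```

arr has length 7. The slice arr[2:4] selects indices [2, 3] (2->14, 3->16), giving [14, 16].

[14, 16]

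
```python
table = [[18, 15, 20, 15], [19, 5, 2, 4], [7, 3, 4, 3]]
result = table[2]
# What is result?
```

table has 3 rows. Row 2 is [7, 3, 4, 3].

[7, 3, 4, 3]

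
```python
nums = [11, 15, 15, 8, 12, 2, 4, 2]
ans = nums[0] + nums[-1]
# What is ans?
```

nums has length 8. nums[0] = 11.
nums has length 8. Negative index -1 maps to positive index 8 + (-1) = 7. nums[7] = 2.
Sum: 11 + 2 = 13.

13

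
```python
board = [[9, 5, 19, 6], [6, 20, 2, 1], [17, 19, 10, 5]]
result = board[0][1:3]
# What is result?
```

board[0] = [9, 5, 19, 6]. board[0] has length 4. The slice board[0][1:3] selects indices [1, 2] (1->5, 2->19), giving [5, 19].

[5, 19]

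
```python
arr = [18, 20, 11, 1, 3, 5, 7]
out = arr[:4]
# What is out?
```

arr has length 7. The slice arr[:4] selects indices [0, 1, 2, 3] (0->18, 1->20, 2->11, 3->1), giving [18, 20, 11, 1].

[18, 20, 11, 1]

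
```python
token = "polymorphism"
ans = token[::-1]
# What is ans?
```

token has length 12. The slice token[::-1] selects indices [11, 10, 9, 8, 7, 6, 5, 4, 3, 2, 1, 0] (11->'m', 10->'s', 9->'i', 8->'h', 7->'p', 6->'r', 5->'o', 4->'m', 3->'y', 2->'l', 1->'o', 0->'p'), giving 'msihpromylop'.

'msihpromylop'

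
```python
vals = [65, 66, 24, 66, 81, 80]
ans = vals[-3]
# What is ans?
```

vals has length 6. Negative index -3 maps to positive index 6 + (-3) = 3. vals[3] = 66.

66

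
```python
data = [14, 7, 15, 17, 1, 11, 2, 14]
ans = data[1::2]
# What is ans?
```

data has length 8. The slice data[1::2] selects indices [1, 3, 5, 7] (1->7, 3->17, 5->11, 7->14), giving [7, 17, 11, 14].

[7, 17, 11, 14]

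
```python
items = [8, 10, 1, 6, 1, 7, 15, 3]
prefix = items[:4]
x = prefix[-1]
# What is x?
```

items has length 8. The slice items[:4] selects indices [0, 1, 2, 3] (0->8, 1->10, 2->1, 3->6), giving [8, 10, 1, 6]. So prefix = [8, 10, 1, 6]. Then prefix[-1] = 6.

6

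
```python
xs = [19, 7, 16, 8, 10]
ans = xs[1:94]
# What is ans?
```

xs has length 5. The slice xs[1:94] selects indices [1, 2, 3, 4] (1->7, 2->16, 3->8, 4->10), giving [7, 16, 8, 10].

[7, 16, 8, 10]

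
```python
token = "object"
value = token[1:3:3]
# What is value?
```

token has length 6. The slice token[1:3:3] selects indices [1] (1->'b'), giving 'b'.

'b'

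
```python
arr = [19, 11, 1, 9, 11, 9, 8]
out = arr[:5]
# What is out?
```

arr has length 7. The slice arr[:5] selects indices [0, 1, 2, 3, 4] (0->19, 1->11, 2->1, 3->9, 4->11), giving [19, 11, 1, 9, 11].

[19, 11, 1, 9, 11]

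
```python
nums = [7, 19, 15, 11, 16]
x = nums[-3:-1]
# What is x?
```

nums has length 5. The slice nums[-3:-1] selects indices [2, 3] (2->15, 3->11), giving [15, 11].

[15, 11]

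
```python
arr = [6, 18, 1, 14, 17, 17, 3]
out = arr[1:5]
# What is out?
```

arr has length 7. The slice arr[1:5] selects indices [1, 2, 3, 4] (1->18, 2->1, 3->14, 4->17), giving [18, 1, 14, 17].

[18, 1, 14, 17]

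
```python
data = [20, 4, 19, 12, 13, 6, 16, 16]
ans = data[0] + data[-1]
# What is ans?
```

data has length 8. data[0] = 20.
data has length 8. Negative index -1 maps to positive index 8 + (-1) = 7. data[7] = 16.
Sum: 20 + 16 = 36.

36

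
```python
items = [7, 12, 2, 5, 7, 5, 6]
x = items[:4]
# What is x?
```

items has length 7. The slice items[:4] selects indices [0, 1, 2, 3] (0->7, 1->12, 2->2, 3->5), giving [7, 12, 2, 5].

[7, 12, 2, 5]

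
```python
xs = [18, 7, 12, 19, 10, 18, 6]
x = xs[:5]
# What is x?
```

xs has length 7. The slice xs[:5] selects indices [0, 1, 2, 3, 4] (0->18, 1->7, 2->12, 3->19, 4->10), giving [18, 7, 12, 19, 10].

[18, 7, 12, 19, 10]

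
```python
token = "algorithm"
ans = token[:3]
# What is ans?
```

token has length 9. The slice token[:3] selects indices [0, 1, 2] (0->'a', 1->'l', 2->'g'), giving 'alg'.

'alg'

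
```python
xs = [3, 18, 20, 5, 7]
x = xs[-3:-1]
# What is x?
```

xs has length 5. The slice xs[-3:-1] selects indices [2, 3] (2->20, 3->5), giving [20, 5].

[20, 5]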